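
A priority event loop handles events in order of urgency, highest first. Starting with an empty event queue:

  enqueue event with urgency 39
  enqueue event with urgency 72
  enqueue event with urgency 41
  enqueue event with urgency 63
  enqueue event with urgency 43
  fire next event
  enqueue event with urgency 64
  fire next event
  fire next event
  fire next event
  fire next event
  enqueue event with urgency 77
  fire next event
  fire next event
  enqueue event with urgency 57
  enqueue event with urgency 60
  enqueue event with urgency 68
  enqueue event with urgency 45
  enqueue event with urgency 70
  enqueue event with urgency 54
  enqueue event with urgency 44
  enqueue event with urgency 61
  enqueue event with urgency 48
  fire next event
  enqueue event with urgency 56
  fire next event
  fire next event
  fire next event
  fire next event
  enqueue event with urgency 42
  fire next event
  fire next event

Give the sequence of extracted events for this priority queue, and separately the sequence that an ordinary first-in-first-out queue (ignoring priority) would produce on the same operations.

insert 39 → {39}
insert 72 → {72, 39}
insert 41 → {72, 41, 39}
insert 63 → {72, 63, 41, 39}
insert 43 → {72, 63, 43, 41, 39}
fire next event → 72; now {63, 43, 41, 39}
insert 64 → {64, 63, 43, 41, 39}
fire next event → 64; now {63, 43, 41, 39}
fire next event → 63; now {43, 41, 39}
fire next event → 43; now {41, 39}
fire next event → 41; now {39}
insert 77 → {77, 39}
fire next event → 77; now {39}
fire next event → 39; now {}
insert 57 → {57}
insert 60 → {60, 57}
insert 68 → {68, 60, 57}
insert 45 → {68, 60, 57, 45}
insert 70 → {70, 68, 60, 57, 45}
insert 54 → {70, 68, 60, 57, 54, 45}
insert 44 → {70, 68, 60, 57, 54, 45, 44}
insert 61 → {70, 68, 61, 60, 57, 54, 45, 44}
insert 48 → {70, 68, 61, 60, 57, 54, 48, 45, 44}
fire next event → 70; now {68, 61, 60, 57, 54, 48, 45, 44}
insert 56 → {68, 61, 60, 57, 56, 54, 48, 45, 44}
fire next event → 68; now {61, 60, 57, 56, 54, 48, 45, 44}
fire next event → 61; now {60, 57, 56, 54, 48, 45, 44}
fire next event → 60; now {57, 56, 54, 48, 45, 44}
fire next event → 57; now {56, 54, 48, 45, 44}
insert 42 → {56, 54, 48, 45, 44, 42}
fire next event → 56; now {54, 48, 45, 44, 42}
fire next event → 54; now {48, 45, 44, 42}

priority queue: 72, 64, 63, 43, 41, 77, 39, 70, 68, 61, 60, 57, 56, 54; FIFO queue: [39, 72, 41, 63, 43, 64, 77, 57, 60, 68, 45, 70, 54, 44]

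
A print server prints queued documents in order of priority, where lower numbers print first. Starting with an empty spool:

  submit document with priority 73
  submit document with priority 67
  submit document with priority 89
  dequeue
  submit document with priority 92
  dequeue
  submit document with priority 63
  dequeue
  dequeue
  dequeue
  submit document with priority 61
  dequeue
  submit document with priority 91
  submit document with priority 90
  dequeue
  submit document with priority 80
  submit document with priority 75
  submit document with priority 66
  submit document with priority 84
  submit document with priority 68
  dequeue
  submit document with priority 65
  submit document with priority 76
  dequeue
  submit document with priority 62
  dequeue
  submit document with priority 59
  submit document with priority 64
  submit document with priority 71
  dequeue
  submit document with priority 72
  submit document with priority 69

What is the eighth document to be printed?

insert 73 → {73}
insert 67 → {67, 73}
insert 89 → {67, 73, 89}
dequeue → 67; now {73, 89}
insert 92 → {73, 89, 92}
dequeue → 73; now {89, 92}
insert 63 → {63, 89, 92}
dequeue → 63; now {89, 92}
dequeue → 89; now {92}
dequeue → 92; now {}
insert 61 → {61}
dequeue → 61; now {}
insert 91 → {91}
insert 90 → {90, 91}
dequeue → 90; now {91}
insert 80 → {80, 91}
insert 75 → {75, 80, 91}
insert 66 → {66, 75, 80, 91}
insert 84 → {66, 75, 80, 84, 91}
insert 68 → {66, 68, 75, 80, 84, 91}
dequeue → 66; now {68, 75, 80, 84, 91}
insert 65 → {65, 68, 75, 80, 84, 91}
insert 76 → {65, 68, 75, 76, 80, 84, 91}
dequeue → 65; now {68, 75, 76, 80, 84, 91}
insert 62 → {62, 68, 75, 76, 80, 84, 91}
dequeue → 62; now {68, 75, 76, 80, 84, 91}
insert 59 → {59, 68, 75, 76, 80, 84, 91}
insert 64 → {59, 64, 68, 75, 76, 80, 84, 91}
insert 71 → {59, 64, 68, 71, 75, 76, 80, 84, 91}
dequeue → 59; now {64, 68, 71, 75, 76, 80, 84, 91}
insert 72 → {64, 68, 71, 72, 75, 76, 80, 84, 91}
insert 69 → {64, 68, 69, 71, 72, 75, 76, 80, 84, 91}

66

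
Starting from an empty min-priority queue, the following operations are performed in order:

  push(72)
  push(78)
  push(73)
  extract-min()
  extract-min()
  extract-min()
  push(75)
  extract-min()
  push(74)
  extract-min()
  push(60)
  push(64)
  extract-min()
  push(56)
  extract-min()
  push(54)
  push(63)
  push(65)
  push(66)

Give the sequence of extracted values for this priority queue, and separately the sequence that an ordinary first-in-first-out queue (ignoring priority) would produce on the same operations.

priority queue: [72, 73, 78, 75, 74, 60, 56]; FIFO queue: 72 → 78 → 73 → 75 → 74 → 60 → 64

insert 72 → {72}
insert 78 → {72, 78}
insert 73 → {72, 73, 78}
extract-min → 72; now {73, 78}
extract-min → 73; now {78}
extract-min → 78; now {}
insert 75 → {75}
extract-min → 75; now {}
insert 74 → {74}
extract-min → 74; now {}
insert 60 → {60}
insert 64 → {60, 64}
extract-min → 60; now {64}
insert 56 → {56, 64}
extract-min → 56; now {64}
insert 54 → {54, 64}
insert 63 → {54, 63, 64}
insert 65 → {54, 63, 64, 65}
insert 66 → {54, 63, 64, 65, 66}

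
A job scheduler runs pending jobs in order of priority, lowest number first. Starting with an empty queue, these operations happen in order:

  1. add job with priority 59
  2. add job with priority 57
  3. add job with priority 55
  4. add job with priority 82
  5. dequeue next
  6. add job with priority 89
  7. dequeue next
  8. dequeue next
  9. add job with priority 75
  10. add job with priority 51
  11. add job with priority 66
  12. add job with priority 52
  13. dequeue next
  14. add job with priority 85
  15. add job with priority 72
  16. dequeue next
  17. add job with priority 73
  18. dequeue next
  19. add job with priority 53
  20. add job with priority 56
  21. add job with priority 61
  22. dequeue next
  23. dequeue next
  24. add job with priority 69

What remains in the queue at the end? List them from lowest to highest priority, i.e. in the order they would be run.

insert 59 → {59}
insert 57 → {57, 59}
insert 55 → {55, 57, 59}
insert 82 → {55, 57, 59, 82}
dequeue next → 55; now {57, 59, 82}
insert 89 → {57, 59, 82, 89}
dequeue next → 57; now {59, 82, 89}
dequeue next → 59; now {82, 89}
insert 75 → {75, 82, 89}
insert 51 → {51, 75, 82, 89}
insert 66 → {51, 66, 75, 82, 89}
insert 52 → {51, 52, 66, 75, 82, 89}
dequeue next → 51; now {52, 66, 75, 82, 89}
insert 85 → {52, 66, 75, 82, 85, 89}
insert 72 → {52, 66, 72, 75, 82, 85, 89}
dequeue next → 52; now {66, 72, 75, 82, 85, 89}
insert 73 → {66, 72, 73, 75, 82, 85, 89}
dequeue next → 66; now {72, 73, 75, 82, 85, 89}
insert 53 → {53, 72, 73, 75, 82, 85, 89}
insert 56 → {53, 56, 72, 73, 75, 82, 85, 89}
insert 61 → {53, 56, 61, 72, 73, 75, 82, 85, 89}
dequeue next → 53; now {56, 61, 72, 73, 75, 82, 85, 89}
dequeue next → 56; now {61, 72, 73, 75, 82, 85, 89}
insert 69 → {61, 69, 72, 73, 75, 82, 85, 89}

61 → 69 → 72 → 73 → 75 → 82 → 85 → 89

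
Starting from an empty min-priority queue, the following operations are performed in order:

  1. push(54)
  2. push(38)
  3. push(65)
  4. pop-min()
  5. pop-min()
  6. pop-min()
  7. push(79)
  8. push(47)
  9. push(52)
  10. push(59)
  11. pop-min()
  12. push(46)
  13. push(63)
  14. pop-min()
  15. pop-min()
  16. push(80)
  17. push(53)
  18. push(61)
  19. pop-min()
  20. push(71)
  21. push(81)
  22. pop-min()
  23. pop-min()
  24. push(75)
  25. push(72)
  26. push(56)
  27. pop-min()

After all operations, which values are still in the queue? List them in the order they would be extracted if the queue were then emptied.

insert 54 → {54}
insert 38 → {38, 54}
insert 65 → {38, 54, 65}
pop-min → 38; now {54, 65}
pop-min → 54; now {65}
pop-min → 65; now {}
insert 79 → {79}
insert 47 → {47, 79}
insert 52 → {47, 52, 79}
insert 59 → {47, 52, 59, 79}
pop-min → 47; now {52, 59, 79}
insert 46 → {46, 52, 59, 79}
insert 63 → {46, 52, 59, 63, 79}
pop-min → 46; now {52, 59, 63, 79}
pop-min → 52; now {59, 63, 79}
insert 80 → {59, 63, 79, 80}
insert 53 → {53, 59, 63, 79, 80}
insert 61 → {53, 59, 61, 63, 79, 80}
pop-min → 53; now {59, 61, 63, 79, 80}
insert 71 → {59, 61, 63, 71, 79, 80}
insert 81 → {59, 61, 63, 71, 79, 80, 81}
pop-min → 59; now {61, 63, 71, 79, 80, 81}
pop-min → 61; now {63, 71, 79, 80, 81}
insert 75 → {63, 71, 75, 79, 80, 81}
insert 72 → {63, 71, 72, 75, 79, 80, 81}
insert 56 → {56, 63, 71, 72, 75, 79, 80, 81}
pop-min → 56; now {63, 71, 72, 75, 79, 80, 81}

63, 71, 72, 75, 79, 80, 81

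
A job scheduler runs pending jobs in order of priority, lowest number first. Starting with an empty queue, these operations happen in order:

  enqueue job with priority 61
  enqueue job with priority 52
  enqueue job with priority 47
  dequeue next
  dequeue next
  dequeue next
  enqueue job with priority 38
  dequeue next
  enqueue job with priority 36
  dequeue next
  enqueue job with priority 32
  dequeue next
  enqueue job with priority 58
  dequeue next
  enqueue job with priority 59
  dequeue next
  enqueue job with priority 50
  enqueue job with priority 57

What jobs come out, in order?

insert 61 → {61}
insert 52 → {52, 61}
insert 47 → {47, 52, 61}
dequeue next → 47; now {52, 61}
dequeue next → 52; now {61}
dequeue next → 61; now {}
insert 38 → {38}
dequeue next → 38; now {}
insert 36 → {36}
dequeue next → 36; now {}
insert 32 → {32}
dequeue next → 32; now {}
insert 58 → {58}
dequeue next → 58; now {}
insert 59 → {59}
dequeue next → 59; now {}
insert 50 → {50}
insert 57 → {50, 57}

47 → 52 → 61 → 38 → 36 → 32 → 58 → 59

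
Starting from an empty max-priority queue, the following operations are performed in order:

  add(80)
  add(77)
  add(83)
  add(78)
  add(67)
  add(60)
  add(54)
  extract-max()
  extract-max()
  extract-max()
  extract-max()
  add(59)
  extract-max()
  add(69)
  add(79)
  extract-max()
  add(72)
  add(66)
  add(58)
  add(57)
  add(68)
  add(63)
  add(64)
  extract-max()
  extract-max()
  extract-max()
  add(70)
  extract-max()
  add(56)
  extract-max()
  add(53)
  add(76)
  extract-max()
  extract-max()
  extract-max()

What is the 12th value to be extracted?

76

insert 80 → {80}
insert 77 → {80, 77}
insert 83 → {83, 80, 77}
insert 78 → {83, 80, 78, 77}
insert 67 → {83, 80, 78, 77, 67}
insert 60 → {83, 80, 78, 77, 67, 60}
insert 54 → {83, 80, 78, 77, 67, 60, 54}
extract-max → 83; now {80, 78, 77, 67, 60, 54}
extract-max → 80; now {78, 77, 67, 60, 54}
extract-max → 78; now {77, 67, 60, 54}
extract-max → 77; now {67, 60, 54}
insert 59 → {67, 60, 59, 54}
extract-max → 67; now {60, 59, 54}
insert 69 → {69, 60, 59, 54}
insert 79 → {79, 69, 60, 59, 54}
extract-max → 79; now {69, 60, 59, 54}
insert 72 → {72, 69, 60, 59, 54}
insert 66 → {72, 69, 66, 60, 59, 54}
insert 58 → {72, 69, 66, 60, 59, 58, 54}
insert 57 → {72, 69, 66, 60, 59, 58, 57, 54}
insert 68 → {72, 69, 68, 66, 60, 59, 58, 57, 54}
insert 63 → {72, 69, 68, 66, 63, 60, 59, 58, 57, 54}
insert 64 → {72, 69, 68, 66, 64, 63, 60, 59, 58, 57, 54}
extract-max → 72; now {69, 68, 66, 64, 63, 60, 59, 58, 57, 54}
extract-max → 69; now {68, 66, 64, 63, 60, 59, 58, 57, 54}
extract-max → 68; now {66, 64, 63, 60, 59, 58, 57, 54}
insert 70 → {70, 66, 64, 63, 60, 59, 58, 57, 54}
extract-max → 70; now {66, 64, 63, 60, 59, 58, 57, 54}
insert 56 → {66, 64, 63, 60, 59, 58, 57, 56, 54}
extract-max → 66; now {64, 63, 60, 59, 58, 57, 56, 54}
insert 53 → {64, 63, 60, 59, 58, 57, 56, 54, 53}
insert 76 → {76, 64, 63, 60, 59, 58, 57, 56, 54, 53}
extract-max → 76; now {64, 63, 60, 59, 58, 57, 56, 54, 53}
extract-max → 64; now {63, 60, 59, 58, 57, 56, 54, 53}
extract-max → 63; now {60, 59, 58, 57, 56, 54, 53}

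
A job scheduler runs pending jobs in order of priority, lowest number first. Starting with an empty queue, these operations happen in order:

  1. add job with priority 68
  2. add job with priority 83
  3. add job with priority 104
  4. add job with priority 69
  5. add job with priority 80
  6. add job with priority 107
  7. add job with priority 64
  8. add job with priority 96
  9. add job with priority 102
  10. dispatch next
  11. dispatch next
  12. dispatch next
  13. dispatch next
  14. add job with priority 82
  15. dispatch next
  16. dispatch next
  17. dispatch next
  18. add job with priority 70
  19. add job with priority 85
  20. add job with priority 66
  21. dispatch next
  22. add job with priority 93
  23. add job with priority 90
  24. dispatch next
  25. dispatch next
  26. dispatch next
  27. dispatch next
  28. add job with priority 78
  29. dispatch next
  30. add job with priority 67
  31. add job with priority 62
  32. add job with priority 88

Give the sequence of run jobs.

64, 68, 69, 80, 82, 83, 96, 66, 70, 85, 90, 93, 78

insert 68 → {68}
insert 83 → {68, 83}
insert 104 → {68, 83, 104}
insert 69 → {68, 69, 83, 104}
insert 80 → {68, 69, 80, 83, 104}
insert 107 → {68, 69, 80, 83, 104, 107}
insert 64 → {64, 68, 69, 80, 83, 104, 107}
insert 96 → {64, 68, 69, 80, 83, 96, 104, 107}
insert 102 → {64, 68, 69, 80, 83, 96, 102, 104, 107}
dispatch next → 64; now {68, 69, 80, 83, 96, 102, 104, 107}
dispatch next → 68; now {69, 80, 83, 96, 102, 104, 107}
dispatch next → 69; now {80, 83, 96, 102, 104, 107}
dispatch next → 80; now {83, 96, 102, 104, 107}
insert 82 → {82, 83, 96, 102, 104, 107}
dispatch next → 82; now {83, 96, 102, 104, 107}
dispatch next → 83; now {96, 102, 104, 107}
dispatch next → 96; now {102, 104, 107}
insert 70 → {70, 102, 104, 107}
insert 85 → {70, 85, 102, 104, 107}
insert 66 → {66, 70, 85, 102, 104, 107}
dispatch next → 66; now {70, 85, 102, 104, 107}
insert 93 → {70, 85, 93, 102, 104, 107}
insert 90 → {70, 85, 90, 93, 102, 104, 107}
dispatch next → 70; now {85, 90, 93, 102, 104, 107}
dispatch next → 85; now {90, 93, 102, 104, 107}
dispatch next → 90; now {93, 102, 104, 107}
dispatch next → 93; now {102, 104, 107}
insert 78 → {78, 102, 104, 107}
dispatch next → 78; now {102, 104, 107}
insert 67 → {67, 102, 104, 107}
insert 62 → {62, 67, 102, 104, 107}
insert 88 → {62, 67, 88, 102, 104, 107}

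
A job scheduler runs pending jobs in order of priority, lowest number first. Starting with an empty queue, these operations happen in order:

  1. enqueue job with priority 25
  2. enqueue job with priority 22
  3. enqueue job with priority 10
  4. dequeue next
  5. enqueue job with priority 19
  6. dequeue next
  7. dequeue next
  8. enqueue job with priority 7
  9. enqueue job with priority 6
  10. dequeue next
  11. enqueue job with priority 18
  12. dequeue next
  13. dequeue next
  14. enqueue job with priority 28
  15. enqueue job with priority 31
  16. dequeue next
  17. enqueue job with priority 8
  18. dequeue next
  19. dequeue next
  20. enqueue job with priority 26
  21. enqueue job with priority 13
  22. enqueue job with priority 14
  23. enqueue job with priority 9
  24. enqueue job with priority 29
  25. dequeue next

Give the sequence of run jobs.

insert 25 → {25}
insert 22 → {22, 25}
insert 10 → {10, 22, 25}
dequeue next → 10; now {22, 25}
insert 19 → {19, 22, 25}
dequeue next → 19; now {22, 25}
dequeue next → 22; now {25}
insert 7 → {7, 25}
insert 6 → {6, 7, 25}
dequeue next → 6; now {7, 25}
insert 18 → {7, 18, 25}
dequeue next → 7; now {18, 25}
dequeue next → 18; now {25}
insert 28 → {25, 28}
insert 31 → {25, 28, 31}
dequeue next → 25; now {28, 31}
insert 8 → {8, 28, 31}
dequeue next → 8; now {28, 31}
dequeue next → 28; now {31}
insert 26 → {26, 31}
insert 13 → {13, 26, 31}
insert 14 → {13, 14, 26, 31}
insert 9 → {9, 13, 14, 26, 31}
insert 29 → {9, 13, 14, 26, 29, 31}
dequeue next → 9; now {13, 14, 26, 29, 31}

[10, 19, 22, 6, 7, 18, 25, 8, 28, 9]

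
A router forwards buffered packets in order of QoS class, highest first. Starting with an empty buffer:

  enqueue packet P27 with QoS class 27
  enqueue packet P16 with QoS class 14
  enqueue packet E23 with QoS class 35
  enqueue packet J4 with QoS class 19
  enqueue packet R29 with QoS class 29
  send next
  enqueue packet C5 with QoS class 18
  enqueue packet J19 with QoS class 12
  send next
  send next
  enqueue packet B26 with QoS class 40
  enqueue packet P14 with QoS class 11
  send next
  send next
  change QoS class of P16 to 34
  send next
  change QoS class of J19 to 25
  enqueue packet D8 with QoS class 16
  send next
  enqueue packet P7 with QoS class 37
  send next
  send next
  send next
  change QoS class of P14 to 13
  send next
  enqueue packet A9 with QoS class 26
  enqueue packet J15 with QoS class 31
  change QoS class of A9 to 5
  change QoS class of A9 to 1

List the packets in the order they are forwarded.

add P27 (QoS class 27) → {P27:27}
add P16 (QoS class 14) → {P27:27, P16:14}
add E23 (QoS class 35) → {E23:35, P27:27, P16:14}
add J4 (QoS class 19) → {E23:35, P27:27, J4:19, P16:14}
add R29 (QoS class 29) → {E23:35, R29:29, P27:27, J4:19, P16:14}
send next → E23; now {R29:29, P27:27, J4:19, P16:14}
add C5 (QoS class 18) → {R29:29, P27:27, J4:19, C5:18, P16:14}
add J19 (QoS class 12) → {R29:29, P27:27, J4:19, C5:18, P16:14, J19:12}
send next → R29; now {P27:27, J4:19, C5:18, P16:14, J19:12}
send next → P27; now {J4:19, C5:18, P16:14, J19:12}
add B26 (QoS class 40) → {B26:40, J4:19, C5:18, P16:14, J19:12}
add P14 (QoS class 11) → {B26:40, J4:19, C5:18, P16:14, J19:12, P14:11}
send next → B26; now {J4:19, C5:18, P16:14, J19:12, P14:11}
send next → J4; now {C5:18, P16:14, J19:12, P14:11}
update P16 to QoS class 34 → {P16:34, C5:18, J19:12, P14:11}
send next → P16; now {C5:18, J19:12, P14:11}
update J19 to QoS class 25 → {J19:25, C5:18, P14:11}
add D8 (QoS class 16) → {J19:25, C5:18, D8:16, P14:11}
send next → J19; now {C5:18, D8:16, P14:11}
add P7 (QoS class 37) → {P7:37, C5:18, D8:16, P14:11}
send next → P7; now {C5:18, D8:16, P14:11}
send next → C5; now {D8:16, P14:11}
send next → D8; now {P14:11}
update P14 to QoS class 13 → {P14:13}
send next → P14; now {}
add A9 (QoS class 26) → {A9:26}
add J15 (QoS class 31) → {J15:31, A9:26}
update A9 to QoS class 5 → {J15:31, A9:5}
update A9 to QoS class 1 → {J15:31, A9:1}

E23 → R29 → P27 → B26 → J4 → P16 → J19 → P7 → C5 → D8 → P14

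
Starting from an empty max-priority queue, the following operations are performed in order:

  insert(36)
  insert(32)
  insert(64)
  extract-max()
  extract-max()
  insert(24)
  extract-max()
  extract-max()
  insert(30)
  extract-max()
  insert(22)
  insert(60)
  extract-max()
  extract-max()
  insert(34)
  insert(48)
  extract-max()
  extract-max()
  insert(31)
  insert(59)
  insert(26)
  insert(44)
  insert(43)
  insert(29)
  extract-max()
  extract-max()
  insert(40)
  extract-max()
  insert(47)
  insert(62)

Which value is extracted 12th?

43

insert 36 → {36}
insert 32 → {36, 32}
insert 64 → {64, 36, 32}
extract-max → 64; now {36, 32}
extract-max → 36; now {32}
insert 24 → {32, 24}
extract-max → 32; now {24}
extract-max → 24; now {}
insert 30 → {30}
extract-max → 30; now {}
insert 22 → {22}
insert 60 → {60, 22}
extract-max → 60; now {22}
extract-max → 22; now {}
insert 34 → {34}
insert 48 → {48, 34}
extract-max → 48; now {34}
extract-max → 34; now {}
insert 31 → {31}
insert 59 → {59, 31}
insert 26 → {59, 31, 26}
insert 44 → {59, 44, 31, 26}
insert 43 → {59, 44, 43, 31, 26}
insert 29 → {59, 44, 43, 31, 29, 26}
extract-max → 59; now {44, 43, 31, 29, 26}
extract-max → 44; now {43, 31, 29, 26}
insert 40 → {43, 40, 31, 29, 26}
extract-max → 43; now {40, 31, 29, 26}
insert 47 → {47, 40, 31, 29, 26}
insert 62 → {62, 47, 40, 31, 29, 26}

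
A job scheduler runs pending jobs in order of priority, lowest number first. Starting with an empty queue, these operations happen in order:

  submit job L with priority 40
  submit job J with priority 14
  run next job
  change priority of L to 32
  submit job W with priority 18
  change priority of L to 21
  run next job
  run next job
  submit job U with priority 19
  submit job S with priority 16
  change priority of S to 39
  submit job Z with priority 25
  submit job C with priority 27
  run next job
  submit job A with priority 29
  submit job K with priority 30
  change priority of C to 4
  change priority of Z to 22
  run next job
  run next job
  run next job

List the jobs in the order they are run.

J → W → L → U → C → Z → A

add L (priority 40) → {L:40}
add J (priority 14) → {J:14, L:40}
run next job → J; now {L:40}
update L to priority 32 → {L:32}
add W (priority 18) → {W:18, L:32}
update L to priority 21 → {W:18, L:21}
run next job → W; now {L:21}
run next job → L; now {}
add U (priority 19) → {U:19}
add S (priority 16) → {S:16, U:19}
update S to priority 39 → {U:19, S:39}
add Z (priority 25) → {U:19, Z:25, S:39}
add C (priority 27) → {U:19, Z:25, C:27, S:39}
run next job → U; now {Z:25, C:27, S:39}
add A (priority 29) → {Z:25, C:27, A:29, S:39}
add K (priority 30) → {Z:25, C:27, A:29, K:30, S:39}
update C to priority 4 → {C:4, Z:25, A:29, K:30, S:39}
update Z to priority 22 → {C:4, Z:22, A:29, K:30, S:39}
run next job → C; now {Z:22, A:29, K:30, S:39}
run next job → Z; now {A:29, K:30, S:39}
run next job → A; now {K:30, S:39}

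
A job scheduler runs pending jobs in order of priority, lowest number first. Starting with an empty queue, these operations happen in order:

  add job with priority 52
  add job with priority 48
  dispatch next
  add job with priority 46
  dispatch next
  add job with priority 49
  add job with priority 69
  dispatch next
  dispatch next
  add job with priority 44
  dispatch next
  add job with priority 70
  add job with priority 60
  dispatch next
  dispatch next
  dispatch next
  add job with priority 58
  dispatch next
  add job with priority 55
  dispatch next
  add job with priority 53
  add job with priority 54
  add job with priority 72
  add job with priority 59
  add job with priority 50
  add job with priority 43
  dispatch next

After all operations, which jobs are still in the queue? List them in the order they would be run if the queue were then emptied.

50, 53, 54, 59, 72

insert 52 → {52}
insert 48 → {48, 52}
dispatch next → 48; now {52}
insert 46 → {46, 52}
dispatch next → 46; now {52}
insert 49 → {49, 52}
insert 69 → {49, 52, 69}
dispatch next → 49; now {52, 69}
dispatch next → 52; now {69}
insert 44 → {44, 69}
dispatch next → 44; now {69}
insert 70 → {69, 70}
insert 60 → {60, 69, 70}
dispatch next → 60; now {69, 70}
dispatch next → 69; now {70}
dispatch next → 70; now {}
insert 58 → {58}
dispatch next → 58; now {}
insert 55 → {55}
dispatch next → 55; now {}
insert 53 → {53}
insert 54 → {53, 54}
insert 72 → {53, 54, 72}
insert 59 → {53, 54, 59, 72}
insert 50 → {50, 53, 54, 59, 72}
insert 43 → {43, 50, 53, 54, 59, 72}
dispatch next → 43; now {50, 53, 54, 59, 72}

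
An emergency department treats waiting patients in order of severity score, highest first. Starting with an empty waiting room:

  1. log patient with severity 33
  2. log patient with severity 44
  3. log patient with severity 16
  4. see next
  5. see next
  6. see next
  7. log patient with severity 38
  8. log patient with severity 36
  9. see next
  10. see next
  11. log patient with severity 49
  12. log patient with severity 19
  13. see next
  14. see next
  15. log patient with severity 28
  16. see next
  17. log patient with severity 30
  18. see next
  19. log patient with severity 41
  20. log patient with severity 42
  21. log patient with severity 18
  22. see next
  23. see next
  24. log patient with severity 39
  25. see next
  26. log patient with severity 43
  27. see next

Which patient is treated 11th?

41

insert 33 → {33}
insert 44 → {44, 33}
insert 16 → {44, 33, 16}
see next → 44; now {33, 16}
see next → 33; now {16}
see next → 16; now {}
insert 38 → {38}
insert 36 → {38, 36}
see next → 38; now {36}
see next → 36; now {}
insert 49 → {49}
insert 19 → {49, 19}
see next → 49; now {19}
see next → 19; now {}
insert 28 → {28}
see next → 28; now {}
insert 30 → {30}
see next → 30; now {}
insert 41 → {41}
insert 42 → {42, 41}
insert 18 → {42, 41, 18}
see next → 42; now {41, 18}
see next → 41; now {18}
insert 39 → {39, 18}
see next → 39; now {18}
insert 43 → {43, 18}
see next → 43; now {18}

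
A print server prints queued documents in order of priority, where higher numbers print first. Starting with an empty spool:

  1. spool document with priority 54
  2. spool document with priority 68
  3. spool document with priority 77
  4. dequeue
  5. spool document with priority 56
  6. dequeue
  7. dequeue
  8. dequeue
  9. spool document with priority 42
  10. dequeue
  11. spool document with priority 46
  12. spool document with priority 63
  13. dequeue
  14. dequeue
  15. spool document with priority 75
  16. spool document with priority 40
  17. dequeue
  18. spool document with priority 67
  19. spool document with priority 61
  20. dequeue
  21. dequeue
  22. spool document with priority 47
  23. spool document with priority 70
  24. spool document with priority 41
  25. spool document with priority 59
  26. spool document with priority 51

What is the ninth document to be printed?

insert 54 → {54}
insert 68 → {68, 54}
insert 77 → {77, 68, 54}
dequeue → 77; now {68, 54}
insert 56 → {68, 56, 54}
dequeue → 68; now {56, 54}
dequeue → 56; now {54}
dequeue → 54; now {}
insert 42 → {42}
dequeue → 42; now {}
insert 46 → {46}
insert 63 → {63, 46}
dequeue → 63; now {46}
dequeue → 46; now {}
insert 75 → {75}
insert 40 → {75, 40}
dequeue → 75; now {40}
insert 67 → {67, 40}
insert 61 → {67, 61, 40}
dequeue → 67; now {61, 40}
dequeue → 61; now {40}
insert 47 → {47, 40}
insert 70 → {70, 47, 40}
insert 41 → {70, 47, 41, 40}
insert 59 → {70, 59, 47, 41, 40}
insert 51 → {70, 59, 51, 47, 41, 40}

67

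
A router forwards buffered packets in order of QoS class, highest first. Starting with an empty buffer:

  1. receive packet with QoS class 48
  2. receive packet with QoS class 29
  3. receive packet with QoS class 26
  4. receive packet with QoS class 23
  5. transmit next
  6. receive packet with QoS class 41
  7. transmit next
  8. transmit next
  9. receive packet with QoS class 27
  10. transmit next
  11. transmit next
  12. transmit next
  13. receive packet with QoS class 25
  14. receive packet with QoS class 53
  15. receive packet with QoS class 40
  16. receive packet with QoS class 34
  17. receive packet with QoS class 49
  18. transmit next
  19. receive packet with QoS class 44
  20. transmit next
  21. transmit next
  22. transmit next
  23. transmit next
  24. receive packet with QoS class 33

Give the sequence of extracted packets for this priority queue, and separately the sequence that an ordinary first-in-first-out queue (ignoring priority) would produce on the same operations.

priority queue: 48 → 41 → 29 → 27 → 26 → 23 → 53 → 49 → 44 → 40 → 34; FIFO queue: [48, 29, 26, 23, 41, 27, 25, 53, 40, 34, 49]

insert 48 → {48}
insert 29 → {48, 29}
insert 26 → {48, 29, 26}
insert 23 → {48, 29, 26, 23}
transmit next → 48; now {29, 26, 23}
insert 41 → {41, 29, 26, 23}
transmit next → 41; now {29, 26, 23}
transmit next → 29; now {26, 23}
insert 27 → {27, 26, 23}
transmit next → 27; now {26, 23}
transmit next → 26; now {23}
transmit next → 23; now {}
insert 25 → {25}
insert 53 → {53, 25}
insert 40 → {53, 40, 25}
insert 34 → {53, 40, 34, 25}
insert 49 → {53, 49, 40, 34, 25}
transmit next → 53; now {49, 40, 34, 25}
insert 44 → {49, 44, 40, 34, 25}
transmit next → 49; now {44, 40, 34, 25}
transmit next → 44; now {40, 34, 25}
transmit next → 40; now {34, 25}
transmit next → 34; now {25}
insert 33 → {33, 25}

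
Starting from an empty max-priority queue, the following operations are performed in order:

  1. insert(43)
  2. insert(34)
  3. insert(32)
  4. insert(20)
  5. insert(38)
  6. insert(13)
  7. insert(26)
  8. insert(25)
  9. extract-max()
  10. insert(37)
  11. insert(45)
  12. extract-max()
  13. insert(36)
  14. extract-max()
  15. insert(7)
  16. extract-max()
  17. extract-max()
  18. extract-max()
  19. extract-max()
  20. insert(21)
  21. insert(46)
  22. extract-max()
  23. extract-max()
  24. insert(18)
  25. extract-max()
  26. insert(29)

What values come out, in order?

43, 45, 38, 37, 36, 34, 32, 46, 26, 25

insert 43 → {43}
insert 34 → {43, 34}
insert 32 → {43, 34, 32}
insert 20 → {43, 34, 32, 20}
insert 38 → {43, 38, 34, 32, 20}
insert 13 → {43, 38, 34, 32, 20, 13}
insert 26 → {43, 38, 34, 32, 26, 20, 13}
insert 25 → {43, 38, 34, 32, 26, 25, 20, 13}
extract-max → 43; now {38, 34, 32, 26, 25, 20, 13}
insert 37 → {38, 37, 34, 32, 26, 25, 20, 13}
insert 45 → {45, 38, 37, 34, 32, 26, 25, 20, 13}
extract-max → 45; now {38, 37, 34, 32, 26, 25, 20, 13}
insert 36 → {38, 37, 36, 34, 32, 26, 25, 20, 13}
extract-max → 38; now {37, 36, 34, 32, 26, 25, 20, 13}
insert 7 → {37, 36, 34, 32, 26, 25, 20, 13, 7}
extract-max → 37; now {36, 34, 32, 26, 25, 20, 13, 7}
extract-max → 36; now {34, 32, 26, 25, 20, 13, 7}
extract-max → 34; now {32, 26, 25, 20, 13, 7}
extract-max → 32; now {26, 25, 20, 13, 7}
insert 21 → {26, 25, 21, 20, 13, 7}
insert 46 → {46, 26, 25, 21, 20, 13, 7}
extract-max → 46; now {26, 25, 21, 20, 13, 7}
extract-max → 26; now {25, 21, 20, 13, 7}
insert 18 → {25, 21, 20, 18, 13, 7}
extract-max → 25; now {21, 20, 18, 13, 7}
insert 29 → {29, 21, 20, 18, 13, 7}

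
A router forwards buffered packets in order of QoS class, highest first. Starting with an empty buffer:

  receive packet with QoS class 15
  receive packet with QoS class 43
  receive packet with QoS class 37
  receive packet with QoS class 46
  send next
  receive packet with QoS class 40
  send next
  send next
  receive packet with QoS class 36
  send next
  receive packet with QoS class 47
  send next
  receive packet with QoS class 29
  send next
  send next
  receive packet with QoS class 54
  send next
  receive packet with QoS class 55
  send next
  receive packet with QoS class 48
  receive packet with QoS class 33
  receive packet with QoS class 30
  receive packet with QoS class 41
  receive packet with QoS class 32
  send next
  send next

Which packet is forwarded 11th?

41

insert 15 → {15}
insert 43 → {43, 15}
insert 37 → {43, 37, 15}
insert 46 → {46, 43, 37, 15}
send next → 46; now {43, 37, 15}
insert 40 → {43, 40, 37, 15}
send next → 43; now {40, 37, 15}
send next → 40; now {37, 15}
insert 36 → {37, 36, 15}
send next → 37; now {36, 15}
insert 47 → {47, 36, 15}
send next → 47; now {36, 15}
insert 29 → {36, 29, 15}
send next → 36; now {29, 15}
send next → 29; now {15}
insert 54 → {54, 15}
send next → 54; now {15}
insert 55 → {55, 15}
send next → 55; now {15}
insert 48 → {48, 15}
insert 33 → {48, 33, 15}
insert 30 → {48, 33, 30, 15}
insert 41 → {48, 41, 33, 30, 15}
insert 32 → {48, 41, 33, 32, 30, 15}
send next → 48; now {41, 33, 32, 30, 15}
send next → 41; now {33, 32, 30, 15}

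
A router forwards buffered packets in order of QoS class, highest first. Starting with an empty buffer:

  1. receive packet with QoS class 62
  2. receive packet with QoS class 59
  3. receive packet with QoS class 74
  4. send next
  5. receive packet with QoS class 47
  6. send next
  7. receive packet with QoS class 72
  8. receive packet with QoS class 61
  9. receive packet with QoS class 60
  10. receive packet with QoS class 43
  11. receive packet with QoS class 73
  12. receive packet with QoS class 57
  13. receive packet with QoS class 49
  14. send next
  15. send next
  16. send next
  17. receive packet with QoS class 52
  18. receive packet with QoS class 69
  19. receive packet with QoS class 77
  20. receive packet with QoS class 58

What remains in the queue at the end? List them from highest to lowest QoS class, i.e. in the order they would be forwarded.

insert 62 → {62}
insert 59 → {62, 59}
insert 74 → {74, 62, 59}
send next → 74; now {62, 59}
insert 47 → {62, 59, 47}
send next → 62; now {59, 47}
insert 72 → {72, 59, 47}
insert 61 → {72, 61, 59, 47}
insert 60 → {72, 61, 60, 59, 47}
insert 43 → {72, 61, 60, 59, 47, 43}
insert 73 → {73, 72, 61, 60, 59, 47, 43}
insert 57 → {73, 72, 61, 60, 59, 57, 47, 43}
insert 49 → {73, 72, 61, 60, 59, 57, 49, 47, 43}
send next → 73; now {72, 61, 60, 59, 57, 49, 47, 43}
send next → 72; now {61, 60, 59, 57, 49, 47, 43}
send next → 61; now {60, 59, 57, 49, 47, 43}
insert 52 → {60, 59, 57, 52, 49, 47, 43}
insert 69 → {69, 60, 59, 57, 52, 49, 47, 43}
insert 77 → {77, 69, 60, 59, 57, 52, 49, 47, 43}
insert 58 → {77, 69, 60, 59, 58, 57, 52, 49, 47, 43}

77, 69, 60, 59, 58, 57, 52, 49, 47, 43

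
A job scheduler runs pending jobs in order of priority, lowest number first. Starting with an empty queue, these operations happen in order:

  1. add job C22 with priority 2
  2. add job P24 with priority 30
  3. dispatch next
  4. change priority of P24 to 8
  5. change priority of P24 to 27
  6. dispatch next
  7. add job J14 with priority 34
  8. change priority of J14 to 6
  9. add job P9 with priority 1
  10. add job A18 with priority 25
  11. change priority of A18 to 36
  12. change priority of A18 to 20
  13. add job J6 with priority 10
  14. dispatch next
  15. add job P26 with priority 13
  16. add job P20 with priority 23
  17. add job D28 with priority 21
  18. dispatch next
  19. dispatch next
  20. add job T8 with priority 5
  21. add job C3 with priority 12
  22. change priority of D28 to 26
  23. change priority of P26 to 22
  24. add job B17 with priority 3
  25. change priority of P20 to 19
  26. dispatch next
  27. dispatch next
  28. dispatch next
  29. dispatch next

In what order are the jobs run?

add C22 (priority 2) → {C22:2}
add P24 (priority 30) → {C22:2, P24:30}
dispatch next → C22; now {P24:30}
update P24 to priority 8 → {P24:8}
update P24 to priority 27 → {P24:27}
dispatch next → P24; now {}
add J14 (priority 34) → {J14:34}
update J14 to priority 6 → {J14:6}
add P9 (priority 1) → {P9:1, J14:6}
add A18 (priority 25) → {P9:1, J14:6, A18:25}
update A18 to priority 36 → {P9:1, J14:6, A18:36}
update A18 to priority 20 → {P9:1, J14:6, A18:20}
add J6 (priority 10) → {P9:1, J14:6, J6:10, A18:20}
dispatch next → P9; now {J14:6, J6:10, A18:20}
add P26 (priority 13) → {J14:6, J6:10, P26:13, A18:20}
add P20 (priority 23) → {J14:6, J6:10, P26:13, A18:20, P20:23}
add D28 (priority 21) → {J14:6, J6:10, P26:13, A18:20, D28:21, P20:23}
dispatch next → J14; now {J6:10, P26:13, A18:20, D28:21, P20:23}
dispatch next → J6; now {P26:13, A18:20, D28:21, P20:23}
add T8 (priority 5) → {T8:5, P26:13, A18:20, D28:21, P20:23}
add C3 (priority 12) → {T8:5, C3:12, P26:13, A18:20, D28:21, P20:23}
update D28 to priority 26 → {T8:5, C3:12, P26:13, A18:20, P20:23, D28:26}
update P26 to priority 22 → {T8:5, C3:12, A18:20, P26:22, P20:23, D28:26}
add B17 (priority 3) → {B17:3, T8:5, C3:12, A18:20, P26:22, P20:23, D28:26}
update P20 to priority 19 → {B17:3, T8:5, C3:12, P20:19, A18:20, P26:22, D28:26}
dispatch next → B17; now {T8:5, C3:12, P20:19, A18:20, P26:22, D28:26}
dispatch next → T8; now {C3:12, P20:19, A18:20, P26:22, D28:26}
dispatch next → C3; now {P20:19, A18:20, P26:22, D28:26}
dispatch next → P20; now {A18:20, P26:22, D28:26}

[C22, P24, P9, J14, J6, B17, T8, C3, P20]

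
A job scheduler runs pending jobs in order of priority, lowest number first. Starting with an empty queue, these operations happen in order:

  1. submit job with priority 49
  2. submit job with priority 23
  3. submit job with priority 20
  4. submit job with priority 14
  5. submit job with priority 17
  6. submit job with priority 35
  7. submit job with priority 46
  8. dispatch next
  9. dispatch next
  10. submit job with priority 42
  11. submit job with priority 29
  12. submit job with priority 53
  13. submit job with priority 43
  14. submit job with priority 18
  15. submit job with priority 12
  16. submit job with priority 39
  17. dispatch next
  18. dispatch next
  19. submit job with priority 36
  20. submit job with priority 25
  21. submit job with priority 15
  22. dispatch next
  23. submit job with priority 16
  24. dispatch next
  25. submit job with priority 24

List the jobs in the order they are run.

insert 49 → {49}
insert 23 → {23, 49}
insert 20 → {20, 23, 49}
insert 14 → {14, 20, 23, 49}
insert 17 → {14, 17, 20, 23, 49}
insert 35 → {14, 17, 20, 23, 35, 49}
insert 46 → {14, 17, 20, 23, 35, 46, 49}
dispatch next → 14; now {17, 20, 23, 35, 46, 49}
dispatch next → 17; now {20, 23, 35, 46, 49}
insert 42 → {20, 23, 35, 42, 46, 49}
insert 29 → {20, 23, 29, 35, 42, 46, 49}
insert 53 → {20, 23, 29, 35, 42, 46, 49, 53}
insert 43 → {20, 23, 29, 35, 42, 43, 46, 49, 53}
insert 18 → {18, 20, 23, 29, 35, 42, 43, 46, 49, 53}
insert 12 → {12, 18, 20, 23, 29, 35, 42, 43, 46, 49, 53}
insert 39 → {12, 18, 20, 23, 29, 35, 39, 42, 43, 46, 49, 53}
dispatch next → 12; now {18, 20, 23, 29, 35, 39, 42, 43, 46, 49, 53}
dispatch next → 18; now {20, 23, 29, 35, 39, 42, 43, 46, 49, 53}
insert 36 → {20, 23, 29, 35, 36, 39, 42, 43, 46, 49, 53}
insert 25 → {20, 23, 25, 29, 35, 36, 39, 42, 43, 46, 49, 53}
insert 15 → {15, 20, 23, 25, 29, 35, 36, 39, 42, 43, 46, 49, 53}
dispatch next → 15; now {20, 23, 25, 29, 35, 36, 39, 42, 43, 46, 49, 53}
insert 16 → {16, 20, 23, 25, 29, 35, 36, 39, 42, 43, 46, 49, 53}
dispatch next → 16; now {20, 23, 25, 29, 35, 36, 39, 42, 43, 46, 49, 53}
insert 24 → {20, 23, 24, 25, 29, 35, 36, 39, 42, 43, 46, 49, 53}

[14, 17, 12, 18, 15, 16]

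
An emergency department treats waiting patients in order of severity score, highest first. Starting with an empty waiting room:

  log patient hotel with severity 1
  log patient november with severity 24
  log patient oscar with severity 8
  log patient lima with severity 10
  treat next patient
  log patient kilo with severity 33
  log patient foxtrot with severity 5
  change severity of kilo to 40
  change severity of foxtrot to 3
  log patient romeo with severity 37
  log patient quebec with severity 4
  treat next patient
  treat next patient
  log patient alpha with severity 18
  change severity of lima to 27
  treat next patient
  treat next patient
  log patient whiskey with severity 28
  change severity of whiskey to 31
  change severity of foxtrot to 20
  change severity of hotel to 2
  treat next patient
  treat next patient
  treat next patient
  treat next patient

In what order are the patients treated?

add hotel (severity 1) → {hotel:1}
add november (severity 24) → {november:24, hotel:1}
add oscar (severity 8) → {november:24, oscar:8, hotel:1}
add lima (severity 10) → {november:24, lima:10, oscar:8, hotel:1}
treat next patient → november; now {lima:10, oscar:8, hotel:1}
add kilo (severity 33) → {kilo:33, lima:10, oscar:8, hotel:1}
add foxtrot (severity 5) → {kilo:33, lima:10, oscar:8, foxtrot:5, hotel:1}
update kilo to severity 40 → {kilo:40, lima:10, oscar:8, foxtrot:5, hotel:1}
update foxtrot to severity 3 → {kilo:40, lima:10, oscar:8, foxtrot:3, hotel:1}
add romeo (severity 37) → {kilo:40, romeo:37, lima:10, oscar:8, foxtrot:3, hotel:1}
add quebec (severity 4) → {kilo:40, romeo:37, lima:10, oscar:8, quebec:4, foxtrot:3, hotel:1}
treat next patient → kilo; now {romeo:37, lima:10, oscar:8, quebec:4, foxtrot:3, hotel:1}
treat next patient → romeo; now {lima:10, oscar:8, quebec:4, foxtrot:3, hotel:1}
add alpha (severity 18) → {alpha:18, lima:10, oscar:8, quebec:4, foxtrot:3, hotel:1}
update lima to severity 27 → {lima:27, alpha:18, oscar:8, quebec:4, foxtrot:3, hotel:1}
treat next patient → lima; now {alpha:18, oscar:8, quebec:4, foxtrot:3, hotel:1}
treat next patient → alpha; now {oscar:8, quebec:4, foxtrot:3, hotel:1}
add whiskey (severity 28) → {whiskey:28, oscar:8, quebec:4, foxtrot:3, hotel:1}
update whiskey to severity 31 → {whiskey:31, oscar:8, quebec:4, foxtrot:3, hotel:1}
update foxtrot to severity 20 → {whiskey:31, foxtrot:20, oscar:8, quebec:4, hotel:1}
update hotel to severity 2 → {whiskey:31, foxtrot:20, oscar:8, quebec:4, hotel:2}
treat next patient → whiskey; now {foxtrot:20, oscar:8, quebec:4, hotel:2}
treat next patient → foxtrot; now {oscar:8, quebec:4, hotel:2}
treat next patient → oscar; now {quebec:4, hotel:2}
treat next patient → quebec; now {hotel:2}

november, kilo, romeo, lima, alpha, whiskey, foxtrot, oscar, quebec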